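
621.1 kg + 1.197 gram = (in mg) 6.211e+08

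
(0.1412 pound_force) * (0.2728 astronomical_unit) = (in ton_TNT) 6.126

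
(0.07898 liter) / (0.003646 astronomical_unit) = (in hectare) 1.448e-17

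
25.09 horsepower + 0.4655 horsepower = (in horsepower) 25.56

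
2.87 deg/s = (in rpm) 0.4783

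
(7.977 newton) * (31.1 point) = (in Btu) 8.295e-05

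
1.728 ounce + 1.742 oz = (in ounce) 3.47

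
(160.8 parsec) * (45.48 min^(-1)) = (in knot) 7.311e+18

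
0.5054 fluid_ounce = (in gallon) 0.003948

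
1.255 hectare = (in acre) 3.101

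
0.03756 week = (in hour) 6.31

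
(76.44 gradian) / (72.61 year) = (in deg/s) 3.004e-08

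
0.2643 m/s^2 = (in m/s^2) 0.2643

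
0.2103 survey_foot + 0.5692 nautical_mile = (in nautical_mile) 0.5692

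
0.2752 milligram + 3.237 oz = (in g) 91.77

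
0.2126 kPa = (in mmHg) 1.595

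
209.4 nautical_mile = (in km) 387.8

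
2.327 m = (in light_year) 2.46e-16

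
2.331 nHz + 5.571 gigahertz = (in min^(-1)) 3.343e+11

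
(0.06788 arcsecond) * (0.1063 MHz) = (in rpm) 0.3341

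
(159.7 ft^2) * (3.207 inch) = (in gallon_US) 319.3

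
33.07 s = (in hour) 0.009186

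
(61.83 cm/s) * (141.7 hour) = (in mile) 196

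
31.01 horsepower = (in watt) 2.312e+04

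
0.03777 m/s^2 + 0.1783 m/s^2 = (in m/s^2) 0.2161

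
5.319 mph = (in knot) 4.622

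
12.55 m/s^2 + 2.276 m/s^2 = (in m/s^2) 14.83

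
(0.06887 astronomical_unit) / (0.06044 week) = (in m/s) 2.819e+05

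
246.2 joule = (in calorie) 58.84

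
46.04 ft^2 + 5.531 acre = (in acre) 5.532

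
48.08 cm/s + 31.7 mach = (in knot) 2.098e+04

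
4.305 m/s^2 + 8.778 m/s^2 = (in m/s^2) 13.08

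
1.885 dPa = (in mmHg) 0.001414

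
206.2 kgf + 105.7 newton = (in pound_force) 478.4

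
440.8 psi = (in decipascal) 3.039e+07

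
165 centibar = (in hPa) 1650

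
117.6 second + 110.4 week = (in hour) 1.855e+04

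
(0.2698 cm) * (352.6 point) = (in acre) 8.293e-08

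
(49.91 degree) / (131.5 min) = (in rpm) 0.001054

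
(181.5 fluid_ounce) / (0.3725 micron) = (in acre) 3.561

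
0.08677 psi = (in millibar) 5.983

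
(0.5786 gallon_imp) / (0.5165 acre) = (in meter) 1.258e-06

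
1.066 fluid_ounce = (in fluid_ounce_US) 1.066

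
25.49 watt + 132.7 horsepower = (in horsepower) 132.7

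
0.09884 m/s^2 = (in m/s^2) 0.09884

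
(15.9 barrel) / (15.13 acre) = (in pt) 0.117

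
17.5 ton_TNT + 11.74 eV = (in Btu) 6.94e+07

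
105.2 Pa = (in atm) 0.001038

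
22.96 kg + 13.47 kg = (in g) 3.643e+04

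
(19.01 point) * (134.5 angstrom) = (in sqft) 9.709e-10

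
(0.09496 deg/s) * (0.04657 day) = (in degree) 382.1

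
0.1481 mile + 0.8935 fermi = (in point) 6.756e+05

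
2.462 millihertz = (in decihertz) 0.02462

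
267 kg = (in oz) 9418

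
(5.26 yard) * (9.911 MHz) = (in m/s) 4.767e+07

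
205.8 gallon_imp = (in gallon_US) 247.2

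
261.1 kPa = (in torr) 1958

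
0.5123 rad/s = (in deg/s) 29.35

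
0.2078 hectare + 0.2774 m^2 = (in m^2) 2078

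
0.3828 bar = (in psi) 5.552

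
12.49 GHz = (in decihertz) 1.249e+11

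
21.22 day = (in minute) 3.056e+04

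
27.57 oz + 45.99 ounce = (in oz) 73.56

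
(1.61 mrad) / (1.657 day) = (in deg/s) 6.443e-07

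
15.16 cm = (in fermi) 1.516e+14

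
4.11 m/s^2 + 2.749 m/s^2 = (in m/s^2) 6.859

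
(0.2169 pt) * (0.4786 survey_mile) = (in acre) 1.456e-05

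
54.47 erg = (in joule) 5.447e-06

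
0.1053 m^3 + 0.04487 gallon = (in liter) 105.5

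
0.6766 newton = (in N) 0.6766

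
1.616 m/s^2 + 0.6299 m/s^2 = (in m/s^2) 2.246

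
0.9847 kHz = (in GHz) 9.847e-07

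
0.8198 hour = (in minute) 49.19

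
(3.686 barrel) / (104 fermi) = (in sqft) 6.065e+13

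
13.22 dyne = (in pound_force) 2.972e-05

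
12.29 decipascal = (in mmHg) 0.009218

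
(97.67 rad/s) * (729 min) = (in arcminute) 1.469e+10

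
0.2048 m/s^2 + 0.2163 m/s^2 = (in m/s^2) 0.4211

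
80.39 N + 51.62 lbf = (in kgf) 31.61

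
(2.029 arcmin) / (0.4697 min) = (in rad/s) 2.094e-05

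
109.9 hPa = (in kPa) 10.99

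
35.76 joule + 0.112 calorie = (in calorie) 8.659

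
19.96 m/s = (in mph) 44.65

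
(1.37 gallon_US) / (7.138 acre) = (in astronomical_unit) 1.2e-18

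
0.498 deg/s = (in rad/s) 0.008692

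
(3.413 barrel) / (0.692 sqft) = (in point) 2.393e+04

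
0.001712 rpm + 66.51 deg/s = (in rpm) 11.09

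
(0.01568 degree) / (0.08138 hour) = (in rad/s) 9.341e-07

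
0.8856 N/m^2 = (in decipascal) 8.856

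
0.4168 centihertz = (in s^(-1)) 0.004168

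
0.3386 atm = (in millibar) 343.1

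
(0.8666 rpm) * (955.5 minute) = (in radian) 5203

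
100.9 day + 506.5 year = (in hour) 4.439e+06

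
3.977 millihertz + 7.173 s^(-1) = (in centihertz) 717.7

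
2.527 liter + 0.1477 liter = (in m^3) 0.002675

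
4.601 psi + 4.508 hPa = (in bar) 0.3217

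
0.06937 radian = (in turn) 0.01104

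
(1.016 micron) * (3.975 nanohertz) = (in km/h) 1.454e-14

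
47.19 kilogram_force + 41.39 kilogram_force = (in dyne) 8.687e+07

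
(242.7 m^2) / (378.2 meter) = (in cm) 64.17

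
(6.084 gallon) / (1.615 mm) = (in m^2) 14.26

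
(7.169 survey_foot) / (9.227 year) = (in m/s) 7.509e-09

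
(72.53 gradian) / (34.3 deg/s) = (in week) 3.147e-06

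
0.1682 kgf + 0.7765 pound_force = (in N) 5.104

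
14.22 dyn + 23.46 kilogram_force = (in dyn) 2.301e+07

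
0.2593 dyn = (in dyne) 0.2593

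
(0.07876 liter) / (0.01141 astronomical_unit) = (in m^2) 4.614e-14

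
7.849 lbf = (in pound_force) 7.849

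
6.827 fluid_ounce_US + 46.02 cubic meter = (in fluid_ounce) 1.556e+06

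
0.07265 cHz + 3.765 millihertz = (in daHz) 0.0004491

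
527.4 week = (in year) 10.11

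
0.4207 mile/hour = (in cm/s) 18.81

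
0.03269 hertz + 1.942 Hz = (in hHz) 0.01975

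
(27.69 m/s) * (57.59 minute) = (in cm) 9.568e+06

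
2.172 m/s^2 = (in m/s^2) 2.172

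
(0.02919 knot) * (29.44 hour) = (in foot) 5222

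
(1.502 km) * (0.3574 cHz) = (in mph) 12.01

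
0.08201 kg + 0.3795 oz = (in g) 92.77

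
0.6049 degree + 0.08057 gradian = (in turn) 0.001882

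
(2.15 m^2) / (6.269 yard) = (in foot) 1.231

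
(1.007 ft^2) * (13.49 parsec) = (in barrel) 2.449e+17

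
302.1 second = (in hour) 0.08392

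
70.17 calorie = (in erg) 2.936e+09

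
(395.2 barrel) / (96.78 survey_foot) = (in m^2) 2.13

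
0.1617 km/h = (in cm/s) 4.492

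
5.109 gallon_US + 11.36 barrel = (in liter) 1825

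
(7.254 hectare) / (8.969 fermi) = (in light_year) 854.9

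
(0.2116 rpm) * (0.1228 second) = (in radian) 0.002721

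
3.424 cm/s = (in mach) 0.0001006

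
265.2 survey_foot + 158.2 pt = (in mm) 8.089e+04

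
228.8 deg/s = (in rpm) 38.13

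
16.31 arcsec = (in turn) 1.258e-05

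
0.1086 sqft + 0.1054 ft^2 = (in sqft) 0.214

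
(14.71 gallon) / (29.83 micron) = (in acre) 0.4613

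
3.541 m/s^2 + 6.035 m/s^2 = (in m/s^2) 9.576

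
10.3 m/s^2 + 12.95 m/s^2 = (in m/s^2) 23.25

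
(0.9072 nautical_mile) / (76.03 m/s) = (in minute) 0.3683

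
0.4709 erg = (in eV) 2.939e+11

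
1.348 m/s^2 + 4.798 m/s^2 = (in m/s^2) 6.146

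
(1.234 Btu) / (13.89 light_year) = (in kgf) 1.01e-15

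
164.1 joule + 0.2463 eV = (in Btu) 0.1555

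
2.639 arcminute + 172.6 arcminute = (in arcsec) 1.051e+04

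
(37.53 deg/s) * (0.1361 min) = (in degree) 306.5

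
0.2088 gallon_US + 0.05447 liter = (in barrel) 0.005314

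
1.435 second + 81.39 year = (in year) 81.39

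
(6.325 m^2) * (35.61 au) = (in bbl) 2.119e+14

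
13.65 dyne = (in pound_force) 3.069e-05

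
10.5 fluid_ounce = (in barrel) 0.001953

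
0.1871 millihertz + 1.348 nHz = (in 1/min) 0.01123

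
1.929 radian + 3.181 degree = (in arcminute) 6822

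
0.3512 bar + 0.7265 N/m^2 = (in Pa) 3.512e+04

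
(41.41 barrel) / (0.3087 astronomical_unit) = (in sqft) 1.535e-09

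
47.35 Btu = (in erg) 4.996e+11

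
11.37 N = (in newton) 11.37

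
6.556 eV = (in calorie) 2.51e-19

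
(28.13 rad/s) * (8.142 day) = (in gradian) 1.26e+09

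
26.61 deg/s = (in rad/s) 0.4644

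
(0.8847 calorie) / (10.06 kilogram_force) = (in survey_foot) 0.1231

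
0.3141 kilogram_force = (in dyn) 3.08e+05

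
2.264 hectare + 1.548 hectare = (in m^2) 3.812e+04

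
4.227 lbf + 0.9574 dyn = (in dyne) 1.88e+06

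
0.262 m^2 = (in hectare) 2.62e-05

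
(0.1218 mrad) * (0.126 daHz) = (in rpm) 0.001466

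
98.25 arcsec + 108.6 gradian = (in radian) 1.706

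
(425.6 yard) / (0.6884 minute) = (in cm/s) 942.2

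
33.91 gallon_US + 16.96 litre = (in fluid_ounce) 4914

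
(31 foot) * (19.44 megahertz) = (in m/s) 1.837e+08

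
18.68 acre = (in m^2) 7.56e+04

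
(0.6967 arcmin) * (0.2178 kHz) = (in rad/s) 0.04414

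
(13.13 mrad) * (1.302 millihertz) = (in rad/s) 1.71e-05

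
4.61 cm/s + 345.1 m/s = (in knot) 670.9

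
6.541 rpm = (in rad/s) 0.685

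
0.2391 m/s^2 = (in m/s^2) 0.2391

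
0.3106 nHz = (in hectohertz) 3.106e-12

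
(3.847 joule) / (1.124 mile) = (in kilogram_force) 0.0002169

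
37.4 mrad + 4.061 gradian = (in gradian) 6.442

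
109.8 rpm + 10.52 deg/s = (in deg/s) 669.3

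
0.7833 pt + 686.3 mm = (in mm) 686.6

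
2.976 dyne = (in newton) 2.976e-05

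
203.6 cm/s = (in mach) 0.005979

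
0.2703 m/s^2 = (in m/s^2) 0.2703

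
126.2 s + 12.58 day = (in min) 1.812e+04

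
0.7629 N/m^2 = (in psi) 0.0001106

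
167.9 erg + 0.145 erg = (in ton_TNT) 4.016e-15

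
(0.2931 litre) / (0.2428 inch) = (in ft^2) 0.5116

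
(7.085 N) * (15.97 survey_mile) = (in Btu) 172.6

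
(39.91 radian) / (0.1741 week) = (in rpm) 0.003619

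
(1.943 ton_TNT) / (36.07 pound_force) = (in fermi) 5.067e+22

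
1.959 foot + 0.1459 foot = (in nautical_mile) 0.0003464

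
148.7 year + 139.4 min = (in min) 7.816e+07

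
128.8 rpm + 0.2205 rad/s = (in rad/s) 13.71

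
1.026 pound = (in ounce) 16.42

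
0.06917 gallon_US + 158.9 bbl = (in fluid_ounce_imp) 8.891e+05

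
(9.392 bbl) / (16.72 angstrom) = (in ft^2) 9.613e+09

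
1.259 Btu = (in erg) 1.328e+10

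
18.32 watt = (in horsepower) 0.02457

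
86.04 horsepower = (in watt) 6.416e+04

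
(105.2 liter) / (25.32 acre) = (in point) 0.00291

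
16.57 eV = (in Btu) 2.516e-21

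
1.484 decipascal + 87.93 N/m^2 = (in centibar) 0.08808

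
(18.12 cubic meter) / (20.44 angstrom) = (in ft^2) 9.542e+10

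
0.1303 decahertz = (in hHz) 0.01303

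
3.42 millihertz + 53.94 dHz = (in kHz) 0.005397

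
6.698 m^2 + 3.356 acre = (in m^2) 1.359e+04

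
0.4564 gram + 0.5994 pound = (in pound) 0.6004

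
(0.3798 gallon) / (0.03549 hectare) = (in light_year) 4.282e-22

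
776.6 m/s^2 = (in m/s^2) 776.6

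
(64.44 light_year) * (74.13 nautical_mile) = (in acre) 2.068e+19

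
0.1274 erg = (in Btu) 1.208e-11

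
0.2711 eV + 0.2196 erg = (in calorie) 5.249e-09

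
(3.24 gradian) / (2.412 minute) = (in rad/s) 0.0003517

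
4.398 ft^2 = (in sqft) 4.398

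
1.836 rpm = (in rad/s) 0.1923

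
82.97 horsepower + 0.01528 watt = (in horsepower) 82.97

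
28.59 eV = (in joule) 4.581e-18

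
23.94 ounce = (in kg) 0.6787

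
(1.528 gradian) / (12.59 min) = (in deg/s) 0.00182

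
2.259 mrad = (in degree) 0.1294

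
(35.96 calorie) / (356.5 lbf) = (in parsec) 3.075e-18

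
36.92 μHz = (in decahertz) 3.692e-06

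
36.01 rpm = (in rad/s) 3.771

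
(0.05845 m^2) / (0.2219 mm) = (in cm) 2.634e+04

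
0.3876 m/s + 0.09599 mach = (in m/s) 33.07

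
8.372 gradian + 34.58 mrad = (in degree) 9.516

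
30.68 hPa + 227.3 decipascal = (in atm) 0.0305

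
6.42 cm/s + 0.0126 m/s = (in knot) 0.1493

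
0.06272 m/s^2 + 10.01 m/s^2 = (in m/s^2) 10.07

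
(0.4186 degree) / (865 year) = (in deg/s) 1.535e-11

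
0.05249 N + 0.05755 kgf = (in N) 0.6169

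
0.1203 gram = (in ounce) 0.004243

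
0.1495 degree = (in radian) 0.002609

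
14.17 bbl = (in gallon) 595.1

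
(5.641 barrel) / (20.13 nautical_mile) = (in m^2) 2.406e-05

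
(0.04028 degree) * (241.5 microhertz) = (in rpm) 1.621e-06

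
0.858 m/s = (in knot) 1.668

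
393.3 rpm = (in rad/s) 41.19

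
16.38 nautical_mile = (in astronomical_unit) 2.028e-07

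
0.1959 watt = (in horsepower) 0.0002627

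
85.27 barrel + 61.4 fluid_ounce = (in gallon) 3582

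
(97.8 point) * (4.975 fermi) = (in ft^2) 1.848e-15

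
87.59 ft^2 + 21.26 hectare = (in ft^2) 2.288e+06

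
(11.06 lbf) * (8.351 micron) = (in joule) 0.0004108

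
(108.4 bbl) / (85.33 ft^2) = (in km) 0.002174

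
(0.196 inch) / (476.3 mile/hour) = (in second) 2.338e-05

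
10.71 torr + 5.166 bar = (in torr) 3886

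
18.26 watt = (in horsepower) 0.02449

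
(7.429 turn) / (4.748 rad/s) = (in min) 0.1639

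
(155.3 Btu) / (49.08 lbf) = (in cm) 7.505e+04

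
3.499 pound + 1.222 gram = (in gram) 1588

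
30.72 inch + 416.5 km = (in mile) 258.8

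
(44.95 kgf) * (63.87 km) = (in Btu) 2.669e+04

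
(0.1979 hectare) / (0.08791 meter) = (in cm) 2.251e+06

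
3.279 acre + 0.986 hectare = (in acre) 5.715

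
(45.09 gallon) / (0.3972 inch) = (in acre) 0.004181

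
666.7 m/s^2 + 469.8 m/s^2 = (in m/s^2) 1136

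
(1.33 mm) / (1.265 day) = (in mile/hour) 2.722e-08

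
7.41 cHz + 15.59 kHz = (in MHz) 0.01559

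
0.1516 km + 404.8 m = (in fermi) 5.564e+17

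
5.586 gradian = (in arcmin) 301.6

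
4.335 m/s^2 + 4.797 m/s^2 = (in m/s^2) 9.132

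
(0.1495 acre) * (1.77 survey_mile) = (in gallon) 4.553e+08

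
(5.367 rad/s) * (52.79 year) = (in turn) 1.422e+09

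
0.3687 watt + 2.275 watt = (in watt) 2.644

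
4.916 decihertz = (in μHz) 4.916e+05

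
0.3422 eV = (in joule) 5.483e-20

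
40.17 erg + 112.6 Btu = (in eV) 7.415e+23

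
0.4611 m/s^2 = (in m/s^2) 0.4611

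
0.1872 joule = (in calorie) 0.04474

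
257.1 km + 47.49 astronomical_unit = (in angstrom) 7.104e+22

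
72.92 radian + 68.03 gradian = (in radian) 73.99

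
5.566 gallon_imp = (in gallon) 6.684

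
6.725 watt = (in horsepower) 0.009018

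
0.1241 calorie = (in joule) 0.5192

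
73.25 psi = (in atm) 4.984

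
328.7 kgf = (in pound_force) 724.7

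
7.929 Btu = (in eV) 5.221e+22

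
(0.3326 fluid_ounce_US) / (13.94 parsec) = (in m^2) 2.287e-23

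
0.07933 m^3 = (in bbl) 0.499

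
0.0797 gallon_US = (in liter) 0.3017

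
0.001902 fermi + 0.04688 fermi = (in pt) 1.383e-13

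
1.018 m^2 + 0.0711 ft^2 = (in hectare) 0.0001025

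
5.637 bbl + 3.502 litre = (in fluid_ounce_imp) 3.167e+04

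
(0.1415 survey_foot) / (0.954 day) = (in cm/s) 5.233e-05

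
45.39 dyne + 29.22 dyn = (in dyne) 74.61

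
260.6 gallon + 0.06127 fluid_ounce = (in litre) 986.5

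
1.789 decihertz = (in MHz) 1.789e-07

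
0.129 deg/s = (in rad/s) 0.002251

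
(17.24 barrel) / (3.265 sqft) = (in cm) 903.6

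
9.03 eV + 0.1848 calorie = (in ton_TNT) 1.848e-10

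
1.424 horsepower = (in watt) 1062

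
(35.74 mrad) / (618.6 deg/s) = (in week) 5.473e-09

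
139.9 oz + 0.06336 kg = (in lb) 8.883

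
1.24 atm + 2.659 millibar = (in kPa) 125.9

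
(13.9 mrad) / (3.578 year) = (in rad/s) 1.232e-10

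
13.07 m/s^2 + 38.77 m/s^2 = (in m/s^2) 51.84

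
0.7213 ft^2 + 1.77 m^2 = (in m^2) 1.837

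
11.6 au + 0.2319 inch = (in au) 11.6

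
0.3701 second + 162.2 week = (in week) 162.2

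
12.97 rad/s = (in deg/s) 743.1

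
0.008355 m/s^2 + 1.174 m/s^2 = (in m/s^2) 1.182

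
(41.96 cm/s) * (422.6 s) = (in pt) 5.026e+05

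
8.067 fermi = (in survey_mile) 5.013e-18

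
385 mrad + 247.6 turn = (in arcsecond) 3.21e+08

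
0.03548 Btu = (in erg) 3.743e+08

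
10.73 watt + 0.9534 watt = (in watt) 11.68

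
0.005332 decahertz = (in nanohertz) 5.332e+07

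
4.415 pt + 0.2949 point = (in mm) 1.662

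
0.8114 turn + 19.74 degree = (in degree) 311.8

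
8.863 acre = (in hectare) 3.587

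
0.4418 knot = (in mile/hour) 0.5084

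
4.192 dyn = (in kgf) 4.275e-06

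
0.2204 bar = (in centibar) 22.04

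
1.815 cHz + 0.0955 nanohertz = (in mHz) 18.15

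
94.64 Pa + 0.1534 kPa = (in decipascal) 2480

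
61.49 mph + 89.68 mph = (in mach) 0.1985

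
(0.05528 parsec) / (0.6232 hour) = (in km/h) 2.737e+12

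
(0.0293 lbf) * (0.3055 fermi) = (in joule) 3.982e-17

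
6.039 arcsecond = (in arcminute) 0.1006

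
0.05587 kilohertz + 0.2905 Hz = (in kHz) 0.05616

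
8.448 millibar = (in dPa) 8448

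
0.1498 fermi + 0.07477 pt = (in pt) 0.07477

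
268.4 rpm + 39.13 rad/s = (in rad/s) 67.24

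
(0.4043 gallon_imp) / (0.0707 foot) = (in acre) 2.108e-05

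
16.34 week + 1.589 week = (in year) 0.3438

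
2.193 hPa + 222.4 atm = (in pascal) 2.253e+07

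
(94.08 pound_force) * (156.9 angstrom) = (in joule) 6.566e-06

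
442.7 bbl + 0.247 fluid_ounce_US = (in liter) 7.038e+04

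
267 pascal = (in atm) 0.002635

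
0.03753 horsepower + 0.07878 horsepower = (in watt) 86.73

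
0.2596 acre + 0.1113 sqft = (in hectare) 0.1051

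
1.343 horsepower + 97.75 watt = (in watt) 1099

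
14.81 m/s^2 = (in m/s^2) 14.81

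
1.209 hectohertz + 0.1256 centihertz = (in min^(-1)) 7254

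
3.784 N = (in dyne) 3.784e+05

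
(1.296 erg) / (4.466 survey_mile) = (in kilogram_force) 1.839e-12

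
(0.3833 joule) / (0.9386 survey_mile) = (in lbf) 5.705e-05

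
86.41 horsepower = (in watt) 6.444e+04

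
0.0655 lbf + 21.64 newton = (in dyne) 2.193e+06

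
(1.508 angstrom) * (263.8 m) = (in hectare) 3.978e-12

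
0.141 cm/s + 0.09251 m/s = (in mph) 0.2101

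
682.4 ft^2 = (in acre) 0.01567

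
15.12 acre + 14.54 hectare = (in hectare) 20.66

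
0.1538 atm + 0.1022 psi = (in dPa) 1.629e+05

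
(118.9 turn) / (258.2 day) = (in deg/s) 0.001919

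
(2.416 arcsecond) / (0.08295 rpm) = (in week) 2.23e-09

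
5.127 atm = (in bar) 5.195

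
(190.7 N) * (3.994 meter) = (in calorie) 182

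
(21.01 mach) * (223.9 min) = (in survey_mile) 5.972e+04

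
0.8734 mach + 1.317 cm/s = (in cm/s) 2.974e+04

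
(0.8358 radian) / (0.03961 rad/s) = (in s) 21.1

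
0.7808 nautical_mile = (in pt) 4.099e+06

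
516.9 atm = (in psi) 7596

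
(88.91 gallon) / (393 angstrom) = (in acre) 2116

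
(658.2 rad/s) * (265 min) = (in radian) 1.047e+07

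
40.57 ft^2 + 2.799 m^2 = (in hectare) 0.0006568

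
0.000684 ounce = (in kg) 1.939e-05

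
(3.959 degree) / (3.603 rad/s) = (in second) 0.01918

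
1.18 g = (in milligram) 1180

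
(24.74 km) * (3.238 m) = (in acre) 19.8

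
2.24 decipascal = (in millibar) 0.00224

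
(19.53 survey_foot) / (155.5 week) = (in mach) 1.859e-10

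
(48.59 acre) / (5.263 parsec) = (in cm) 1.211e-10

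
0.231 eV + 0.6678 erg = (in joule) 6.678e-08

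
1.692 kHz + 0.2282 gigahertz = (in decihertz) 2.282e+09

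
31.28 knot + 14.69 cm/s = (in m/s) 16.24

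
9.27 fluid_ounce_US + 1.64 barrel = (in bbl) 1.642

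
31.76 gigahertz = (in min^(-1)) 1.906e+12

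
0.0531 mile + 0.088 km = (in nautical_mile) 0.09366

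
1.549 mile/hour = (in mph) 1.549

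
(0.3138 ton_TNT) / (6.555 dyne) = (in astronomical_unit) 133.9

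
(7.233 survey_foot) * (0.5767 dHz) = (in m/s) 0.1271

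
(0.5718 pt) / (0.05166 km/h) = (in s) 0.01406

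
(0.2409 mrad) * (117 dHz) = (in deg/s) 0.1615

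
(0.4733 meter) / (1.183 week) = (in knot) 1.286e-06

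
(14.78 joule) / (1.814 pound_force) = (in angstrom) 1.832e+10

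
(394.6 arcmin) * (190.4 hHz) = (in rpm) 2.087e+04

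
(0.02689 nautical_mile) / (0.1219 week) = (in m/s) 0.0006755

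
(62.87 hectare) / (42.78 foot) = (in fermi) 4.822e+19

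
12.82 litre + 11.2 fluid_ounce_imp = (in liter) 13.14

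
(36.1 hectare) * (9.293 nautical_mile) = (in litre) 6.213e+12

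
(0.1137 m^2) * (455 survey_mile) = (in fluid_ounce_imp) 2.93e+09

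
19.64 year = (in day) 7169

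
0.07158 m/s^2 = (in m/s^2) 0.07158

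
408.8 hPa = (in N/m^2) 4.088e+04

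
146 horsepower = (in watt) 1.089e+05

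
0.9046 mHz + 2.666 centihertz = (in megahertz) 2.756e-08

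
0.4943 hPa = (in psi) 0.007169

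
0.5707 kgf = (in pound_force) 1.258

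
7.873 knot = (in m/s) 4.05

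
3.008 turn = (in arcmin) 6.497e+04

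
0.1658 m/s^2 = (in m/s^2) 0.1658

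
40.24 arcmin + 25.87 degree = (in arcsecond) 9.555e+04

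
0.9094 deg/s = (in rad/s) 0.01587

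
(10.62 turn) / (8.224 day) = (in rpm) 0.0008968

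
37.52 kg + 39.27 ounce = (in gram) 3.863e+04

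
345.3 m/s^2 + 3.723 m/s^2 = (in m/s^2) 349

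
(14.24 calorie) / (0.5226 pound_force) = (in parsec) 8.306e-16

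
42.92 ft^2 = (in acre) 0.0009853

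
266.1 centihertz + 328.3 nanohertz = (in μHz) 2.661e+06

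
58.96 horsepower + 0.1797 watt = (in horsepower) 58.96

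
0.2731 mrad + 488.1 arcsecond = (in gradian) 0.168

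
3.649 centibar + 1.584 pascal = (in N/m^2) 3651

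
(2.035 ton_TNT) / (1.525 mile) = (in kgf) 3.538e+05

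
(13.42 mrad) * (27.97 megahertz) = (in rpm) 3.584e+06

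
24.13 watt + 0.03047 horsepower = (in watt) 46.85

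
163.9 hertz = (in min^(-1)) 9834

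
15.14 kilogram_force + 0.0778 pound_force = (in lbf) 33.46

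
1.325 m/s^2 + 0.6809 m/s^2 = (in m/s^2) 2.006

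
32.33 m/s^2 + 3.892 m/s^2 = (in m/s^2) 36.22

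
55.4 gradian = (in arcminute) 2992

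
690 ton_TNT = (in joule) 2.887e+12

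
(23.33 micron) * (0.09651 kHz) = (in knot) 0.004377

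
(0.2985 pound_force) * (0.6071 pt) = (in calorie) 6.797e-05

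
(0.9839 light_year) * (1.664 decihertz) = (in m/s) 1.549e+15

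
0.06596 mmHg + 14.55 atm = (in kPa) 1474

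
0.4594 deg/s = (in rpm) 0.07657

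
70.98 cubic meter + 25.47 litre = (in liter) 7.101e+04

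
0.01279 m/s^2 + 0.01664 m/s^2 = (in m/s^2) 0.02943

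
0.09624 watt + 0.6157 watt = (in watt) 0.7119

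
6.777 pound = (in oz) 108.4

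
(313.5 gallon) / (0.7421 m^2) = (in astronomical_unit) 1.069e-11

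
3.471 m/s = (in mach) 0.01019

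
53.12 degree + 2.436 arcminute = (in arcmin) 3190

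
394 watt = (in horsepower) 0.5284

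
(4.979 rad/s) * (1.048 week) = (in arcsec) 6.509e+11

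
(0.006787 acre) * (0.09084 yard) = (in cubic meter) 2.281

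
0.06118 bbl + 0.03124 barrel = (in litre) 14.69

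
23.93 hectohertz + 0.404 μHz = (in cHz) 2.393e+05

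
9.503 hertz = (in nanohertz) 9.503e+09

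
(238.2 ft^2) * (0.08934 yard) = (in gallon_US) 477.6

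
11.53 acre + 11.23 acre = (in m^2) 9.211e+04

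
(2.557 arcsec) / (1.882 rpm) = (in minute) 1.048e-06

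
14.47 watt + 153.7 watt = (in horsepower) 0.2255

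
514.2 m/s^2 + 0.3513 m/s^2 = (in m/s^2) 514.6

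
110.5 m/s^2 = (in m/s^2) 110.5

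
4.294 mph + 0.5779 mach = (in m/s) 198.7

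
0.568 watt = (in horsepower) 0.0007617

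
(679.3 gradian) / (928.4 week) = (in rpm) 1.815e-07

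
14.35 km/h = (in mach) 0.01171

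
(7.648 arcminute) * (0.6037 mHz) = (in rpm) 1.283e-05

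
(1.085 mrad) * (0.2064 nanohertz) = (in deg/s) 1.283e-11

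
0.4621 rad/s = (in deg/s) 26.48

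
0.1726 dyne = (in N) 1.726e-06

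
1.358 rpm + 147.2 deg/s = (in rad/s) 2.711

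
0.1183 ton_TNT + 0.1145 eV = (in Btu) 4.691e+05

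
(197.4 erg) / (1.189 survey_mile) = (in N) 1.032e-08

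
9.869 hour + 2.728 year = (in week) 142.3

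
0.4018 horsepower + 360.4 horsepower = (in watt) 2.69e+05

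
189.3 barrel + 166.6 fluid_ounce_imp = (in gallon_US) 7952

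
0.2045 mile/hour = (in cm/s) 9.142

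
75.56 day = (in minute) 1.088e+05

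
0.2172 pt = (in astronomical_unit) 5.122e-16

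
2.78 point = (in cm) 0.09807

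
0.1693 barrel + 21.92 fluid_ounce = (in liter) 27.56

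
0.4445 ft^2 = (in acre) 1.02e-05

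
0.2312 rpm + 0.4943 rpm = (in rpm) 0.7255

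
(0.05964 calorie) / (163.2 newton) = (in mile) 9.501e-07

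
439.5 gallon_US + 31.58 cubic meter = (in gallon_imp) 7313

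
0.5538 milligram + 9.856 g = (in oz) 0.3477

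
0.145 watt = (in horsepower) 0.0001944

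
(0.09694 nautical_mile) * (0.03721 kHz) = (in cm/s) 6.68e+05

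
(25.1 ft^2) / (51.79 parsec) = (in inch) 5.745e-17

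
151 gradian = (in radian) 2.372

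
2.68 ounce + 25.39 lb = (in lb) 25.56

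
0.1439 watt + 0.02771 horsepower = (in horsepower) 0.0279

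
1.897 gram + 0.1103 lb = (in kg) 0.05193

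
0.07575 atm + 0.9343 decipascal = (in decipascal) 7.675e+04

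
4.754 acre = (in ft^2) 2.071e+05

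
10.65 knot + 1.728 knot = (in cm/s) 636.8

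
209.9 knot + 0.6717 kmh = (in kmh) 389.4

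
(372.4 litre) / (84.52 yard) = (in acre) 1.191e-06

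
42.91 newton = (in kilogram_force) 4.376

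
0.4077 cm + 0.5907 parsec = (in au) 1.218e+05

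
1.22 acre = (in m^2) 4937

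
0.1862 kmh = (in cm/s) 5.172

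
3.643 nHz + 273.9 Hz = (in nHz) 2.739e+11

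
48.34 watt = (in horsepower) 0.06483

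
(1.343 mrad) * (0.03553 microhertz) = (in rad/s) 4.772e-11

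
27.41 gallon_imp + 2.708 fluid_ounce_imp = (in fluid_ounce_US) 4216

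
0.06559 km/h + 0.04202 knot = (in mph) 0.08911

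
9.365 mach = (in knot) 6198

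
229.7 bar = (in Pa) 2.297e+07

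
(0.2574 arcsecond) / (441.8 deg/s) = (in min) 2.697e-09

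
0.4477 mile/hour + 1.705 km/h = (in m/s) 0.6738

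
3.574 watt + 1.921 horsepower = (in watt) 1436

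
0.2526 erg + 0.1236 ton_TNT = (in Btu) 4.902e+05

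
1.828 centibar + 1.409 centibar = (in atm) 0.03195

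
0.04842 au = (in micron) 7.244e+15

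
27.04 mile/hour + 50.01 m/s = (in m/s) 62.1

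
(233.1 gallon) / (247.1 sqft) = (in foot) 0.1261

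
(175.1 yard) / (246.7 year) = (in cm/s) 2.058e-06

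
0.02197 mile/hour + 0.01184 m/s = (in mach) 6.362e-05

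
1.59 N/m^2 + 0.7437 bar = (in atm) 0.734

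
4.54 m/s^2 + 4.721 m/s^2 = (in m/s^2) 9.261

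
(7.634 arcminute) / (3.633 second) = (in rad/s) 0.0006112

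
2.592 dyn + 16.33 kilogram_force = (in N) 160.1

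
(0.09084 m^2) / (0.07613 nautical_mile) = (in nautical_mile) 3.479e-07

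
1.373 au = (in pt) 5.822e+14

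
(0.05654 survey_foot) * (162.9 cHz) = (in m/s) 0.02807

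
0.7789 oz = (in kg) 0.02208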